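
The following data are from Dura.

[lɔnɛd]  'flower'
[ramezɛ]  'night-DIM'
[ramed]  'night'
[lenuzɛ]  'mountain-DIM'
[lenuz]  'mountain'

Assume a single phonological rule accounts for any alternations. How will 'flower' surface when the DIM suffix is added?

The stem for 'night' ends in [z] in [ramezɛ] but [d] in [ramed].
But 'mountain' keeps [z] in both environments ([lenuzɛ], [lenuz]), so there is no rule changing /z/ to [d] in isolation.
The underlying segment must be /d/; voiced stops become fricatives between vowels, yielding [z] there.
The one attested form of 'flower', [lɔnɛd], shows underlying /lɔnɛd/. Applying the same rule between vowels gives [lɔnɛzɛ].

[lɔnɛzɛ]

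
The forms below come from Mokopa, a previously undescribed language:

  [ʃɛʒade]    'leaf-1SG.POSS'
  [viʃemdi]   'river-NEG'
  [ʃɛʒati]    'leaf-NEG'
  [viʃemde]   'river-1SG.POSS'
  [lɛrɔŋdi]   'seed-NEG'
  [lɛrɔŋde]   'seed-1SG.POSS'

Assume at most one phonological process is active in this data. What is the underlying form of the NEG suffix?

The NEG morpheme has two allomorphs, [-di] and [-ti].
By contrast the 1SG.POSS suffix keeps its initial [d] throughout — that segment must be underlying.
The NEG suffix is therefore /-ti/ underlyingly, with post-nasal voicing: voiceless stops become voiced after a nasal.

/-ti/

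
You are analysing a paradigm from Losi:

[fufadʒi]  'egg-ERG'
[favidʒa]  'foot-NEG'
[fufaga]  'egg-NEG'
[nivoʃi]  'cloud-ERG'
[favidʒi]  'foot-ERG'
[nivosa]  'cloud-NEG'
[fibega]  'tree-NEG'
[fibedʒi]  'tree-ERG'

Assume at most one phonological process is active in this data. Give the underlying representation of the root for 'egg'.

The stem for 'egg' ends in [g] in [fufaga] but [dʒ] in [fufadʒi].
If /dʒ/ were underlying and a rule turned it into [g] before the NEG suffix, 'foot' would also alternate; but it has [dʒ] in both [favidʒa] and [favidʒi].
So /g/ is underlying, and a rule of palatalization before a front vowel — /g/ and /s/ become palato-alveolar [dʒ] and [ʃ] before a front vowel — gives [dʒ].
The underlying form of 'egg' is therefore /fufag/.

/fufag/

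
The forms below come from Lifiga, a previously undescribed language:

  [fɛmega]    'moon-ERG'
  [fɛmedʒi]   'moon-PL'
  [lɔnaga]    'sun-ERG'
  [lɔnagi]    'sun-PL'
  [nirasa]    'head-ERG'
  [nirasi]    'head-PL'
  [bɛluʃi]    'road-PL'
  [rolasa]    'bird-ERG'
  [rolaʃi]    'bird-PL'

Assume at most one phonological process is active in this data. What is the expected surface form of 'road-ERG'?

[bɛlusa]

In [rolasa] and [rolaʃi] the final segment of 'bird' alternates: [s] ~ [ʃ].
But 'head' keeps [s] in both environments ([nirasa], [nirasi]), so there is no rule changing /s/ to [ʃ] before the PL suffix.
The alternation reflects depalatalization: palato-alveolar /dʒ/ and /ʃ/ become [g] and [s] when no front vowel follows. /ʃ/ is underlying.
The one attested form of 'road', [bɛluʃi], shows underlying /bɛluʃ/. Applying the same rule when no front vowel follows gives [bɛlusa].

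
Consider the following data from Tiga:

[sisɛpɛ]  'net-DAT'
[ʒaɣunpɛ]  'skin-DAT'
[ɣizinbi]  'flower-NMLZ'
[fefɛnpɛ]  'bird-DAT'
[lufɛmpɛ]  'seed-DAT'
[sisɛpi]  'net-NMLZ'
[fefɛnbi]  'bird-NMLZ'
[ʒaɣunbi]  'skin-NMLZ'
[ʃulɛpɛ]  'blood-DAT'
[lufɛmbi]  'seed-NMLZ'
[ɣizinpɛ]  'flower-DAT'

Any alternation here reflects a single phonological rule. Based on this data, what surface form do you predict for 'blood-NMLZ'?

[ʃulɛpi]

The NMLZ morpheme has two allomorphs, [-bi] and [-pi].
By contrast the DAT suffix keeps its initial [p] throughout — that segment must be underlying.
So the underlying form is /-bi/, and voiced stops become voiceless after a vowel.
After 'blood', which ends in a vowel, the suffix surfaces as [-pi], giving [ʃulɛpi].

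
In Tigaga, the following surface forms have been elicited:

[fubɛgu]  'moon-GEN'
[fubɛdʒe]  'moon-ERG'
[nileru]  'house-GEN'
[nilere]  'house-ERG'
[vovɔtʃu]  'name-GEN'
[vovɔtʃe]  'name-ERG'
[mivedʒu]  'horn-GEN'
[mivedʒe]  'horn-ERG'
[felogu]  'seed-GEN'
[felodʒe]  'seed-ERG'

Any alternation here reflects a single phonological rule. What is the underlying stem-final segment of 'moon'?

The root 'moon' surfaces as [fubɛgu] and [fubɛdʒe], with a stem-final [g] ~ [dʒ] alternation.
The stem 'horn' ([mivedʒu], [mivedʒe]) shows [dʒ] unchanged in both environments, so [dʒ] cannot be basic with [g] derived before the GEN suffix.
Therefore /g/ is basic and [dʒ] is derived by palatalization before a front vowel (/g/ becomes palato-alveolar [dʒ] before a front vowel).

/g/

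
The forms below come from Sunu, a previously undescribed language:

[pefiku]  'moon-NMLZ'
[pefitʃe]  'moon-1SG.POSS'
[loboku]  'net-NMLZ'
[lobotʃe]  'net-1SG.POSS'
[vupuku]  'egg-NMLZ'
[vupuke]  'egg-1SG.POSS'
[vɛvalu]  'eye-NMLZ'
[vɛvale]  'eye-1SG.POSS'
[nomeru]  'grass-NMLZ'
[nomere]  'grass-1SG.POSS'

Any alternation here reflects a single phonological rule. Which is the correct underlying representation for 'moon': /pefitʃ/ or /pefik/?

/pefitʃ/

'moon' shows [k] ~ [tʃ] at the end of the stem ([pefiku] vs [pefitʃe]).
The stem 'egg' ([vupuku], [vupuke]) shows [k] unchanged in both environments, so [k] cannot be basic with [tʃ] derived before the 1SG.POSS suffix.
So /tʃ/ is underlying, and a rule of depalatalization — palato-alveolar /tʃ/ becomes [k] when no front vowel follows — gives [k].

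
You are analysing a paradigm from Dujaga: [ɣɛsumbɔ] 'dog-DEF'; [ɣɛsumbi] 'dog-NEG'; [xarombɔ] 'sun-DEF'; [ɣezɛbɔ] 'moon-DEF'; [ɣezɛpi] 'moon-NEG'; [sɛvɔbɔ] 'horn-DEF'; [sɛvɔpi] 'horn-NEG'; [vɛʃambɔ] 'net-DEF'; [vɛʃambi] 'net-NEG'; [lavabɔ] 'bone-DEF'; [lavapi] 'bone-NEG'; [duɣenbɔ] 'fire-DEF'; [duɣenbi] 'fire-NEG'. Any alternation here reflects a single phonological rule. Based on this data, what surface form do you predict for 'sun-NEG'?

The NEG suffix surfaces as [-bi] and [-pi], depending on the final segment of the stem.
By contrast the DEF suffix keeps its initial [b] throughout — that segment must be underlying.
The NEG suffix is therefore /-pi/ underlyingly, with post-nasal voicing: voiceless stops become voiced after a nasal.
After 'sun', which ends in a nasal, the suffix surfaces as [-bi], giving [xarombi].

[xarombi]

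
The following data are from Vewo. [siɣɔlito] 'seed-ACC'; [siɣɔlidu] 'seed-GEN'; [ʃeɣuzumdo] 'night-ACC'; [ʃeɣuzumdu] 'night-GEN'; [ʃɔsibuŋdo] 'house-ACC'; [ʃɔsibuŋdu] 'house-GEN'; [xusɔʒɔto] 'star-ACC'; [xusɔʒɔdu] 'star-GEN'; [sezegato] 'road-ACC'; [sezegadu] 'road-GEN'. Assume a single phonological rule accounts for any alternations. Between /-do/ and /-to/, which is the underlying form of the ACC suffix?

The ACC morpheme has two allomorphs, [-do] and [-to].
The GEN suffix, which begins with [d], is invariant after every stem; so [d] is not altered by any rule here.
So the underlying form is /-to/, and voiceless stops become voiced after a nasal.

/-to/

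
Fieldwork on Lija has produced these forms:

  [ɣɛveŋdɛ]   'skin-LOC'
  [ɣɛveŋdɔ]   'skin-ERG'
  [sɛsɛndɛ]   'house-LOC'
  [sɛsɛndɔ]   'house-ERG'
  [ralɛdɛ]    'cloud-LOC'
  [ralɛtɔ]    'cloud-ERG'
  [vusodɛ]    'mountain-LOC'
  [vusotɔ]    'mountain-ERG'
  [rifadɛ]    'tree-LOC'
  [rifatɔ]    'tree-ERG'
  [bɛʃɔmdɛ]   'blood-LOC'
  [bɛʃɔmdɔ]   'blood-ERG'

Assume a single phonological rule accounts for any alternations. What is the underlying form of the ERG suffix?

The ERG morpheme has two allomorphs, [-dɔ] and [-tɔ].
By contrast the LOC suffix keeps its initial [d] throughout — that segment must be underlying.
The ERG suffix is therefore /-tɔ/ underlyingly, with post-nasal voicing: voiceless stops become voiced after a nasal.

/-tɔ/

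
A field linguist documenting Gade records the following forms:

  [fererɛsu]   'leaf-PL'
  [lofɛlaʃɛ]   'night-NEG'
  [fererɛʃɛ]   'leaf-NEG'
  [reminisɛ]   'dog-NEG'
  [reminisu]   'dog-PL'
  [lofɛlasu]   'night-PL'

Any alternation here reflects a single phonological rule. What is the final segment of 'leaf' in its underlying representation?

The root 'leaf' surfaces as [fererɛʃɛ] and [fererɛsu], with a stem-final [ʃ] ~ [s] alternation.
Compare 'dog', with invariant [s] in [reminisɛ] and [reminisu]: an analysis with underlying /s/ and a rule producing [ʃ] before the NEG suffix would wrongly predict alternation here too.
Therefore /ʃ/ is basic and [s] is derived by depalatalization (palato-alveolar /ʃ/ becomes [s] when no front vowel follows).

/ʃ/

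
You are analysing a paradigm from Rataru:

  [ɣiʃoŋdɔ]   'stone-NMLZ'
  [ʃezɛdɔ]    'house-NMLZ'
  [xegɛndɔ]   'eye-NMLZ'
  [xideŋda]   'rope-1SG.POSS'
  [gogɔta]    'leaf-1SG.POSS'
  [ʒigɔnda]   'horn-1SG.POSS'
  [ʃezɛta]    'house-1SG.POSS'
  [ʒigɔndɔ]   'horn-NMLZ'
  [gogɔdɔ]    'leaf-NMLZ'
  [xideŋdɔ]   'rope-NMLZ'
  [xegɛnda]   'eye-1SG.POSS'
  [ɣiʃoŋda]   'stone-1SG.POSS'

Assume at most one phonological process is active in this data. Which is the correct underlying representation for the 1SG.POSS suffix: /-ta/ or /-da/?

The 1SG.POSS morpheme has two allomorphs, [-da] and [-ta].
By contrast the NMLZ suffix keeps its initial [d] throughout — that segment must be underlying.
So the underlying form is /-ta/, and voiceless stops become voiced after a nasal.

/-ta/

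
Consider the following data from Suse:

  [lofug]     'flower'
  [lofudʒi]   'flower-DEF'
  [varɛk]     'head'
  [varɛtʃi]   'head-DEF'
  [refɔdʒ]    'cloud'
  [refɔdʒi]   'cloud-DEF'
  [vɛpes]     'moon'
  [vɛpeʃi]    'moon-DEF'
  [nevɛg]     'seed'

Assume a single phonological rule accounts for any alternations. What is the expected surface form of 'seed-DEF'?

'flower' shows [g] ~ [dʒ] at the end of the stem ([lofug] vs [lofudʒi]).
Compare 'cloud', with invariant [dʒ] in [refɔdʒ] and [refɔdʒi]: an analysis with underlying /dʒ/ and a rule producing [g] in isolation would wrongly predict alternation here too.
Therefore /g/ is basic and [dʒ] is derived by palatalization before a front vowel (/k/, /g/ and /s/ become palato-alveolar [tʃ], [dʒ] and [ʃ] before a front vowel).
The one attested form of 'seed', [nevɛg], shows underlying /nevɛg/. Applying the same rule before a front vowel gives [nevɛdʒi].

[nevɛdʒi]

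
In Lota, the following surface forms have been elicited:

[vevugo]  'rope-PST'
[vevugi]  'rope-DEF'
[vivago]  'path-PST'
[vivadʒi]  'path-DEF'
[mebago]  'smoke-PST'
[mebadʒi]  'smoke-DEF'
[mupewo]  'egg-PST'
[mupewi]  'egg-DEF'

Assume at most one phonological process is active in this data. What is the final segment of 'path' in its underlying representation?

/dʒ/

'path' shows [g] ~ [dʒ] at the end of the stem ([vivago] vs [vivadʒi]).
If /g/ were underlying and a rule turned it into [dʒ] before the DEF suffix, 'rope' would also alternate; but it has [g] in both [vevugo] and [vevugi].
So /dʒ/ is underlying, and a rule of depalatalization — palato-alveolar /dʒ/ becomes [g] when no front vowel follows — gives [g].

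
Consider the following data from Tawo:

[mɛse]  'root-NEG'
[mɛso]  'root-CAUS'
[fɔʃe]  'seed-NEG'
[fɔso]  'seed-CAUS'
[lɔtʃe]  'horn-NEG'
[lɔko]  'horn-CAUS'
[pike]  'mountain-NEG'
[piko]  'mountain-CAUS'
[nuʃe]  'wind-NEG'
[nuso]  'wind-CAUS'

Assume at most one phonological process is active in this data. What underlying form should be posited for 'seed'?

/fɔʃ/

'seed' shows [ʃ] ~ [s] at the end of the stem ([fɔʃe] vs [fɔso]).
The stem 'root' ([mɛse], [mɛso]) shows [s] unchanged in both environments, so [s] cannot be basic with [ʃ] derived before the NEG suffix.
So /ʃ/ is underlying, and a rule of depalatalization — palato-alveolar /tʃ/ and /ʃ/ become [k] and [s] when no front vowel follows — gives [s].
Hence 'seed' is /fɔʃ/ underlyingly.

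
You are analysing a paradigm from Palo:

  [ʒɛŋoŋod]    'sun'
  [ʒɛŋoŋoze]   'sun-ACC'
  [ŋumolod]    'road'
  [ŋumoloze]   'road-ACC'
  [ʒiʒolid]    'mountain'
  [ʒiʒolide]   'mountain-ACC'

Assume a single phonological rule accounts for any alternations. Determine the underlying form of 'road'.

/ŋumoloz/

The stem for 'road' ends in [d] in [ŋumolod] but [z] in [ŋumoloze].
If /d/ were underlying and a rule turned it into [z] before the ACC suffix, 'mountain' would also alternate; but it has [d] in both [ʒiʒolid] and [ʒiʒolide].
The underlying segment must be /z/; voiced fricatives become stops word-finally, yielding [d] there.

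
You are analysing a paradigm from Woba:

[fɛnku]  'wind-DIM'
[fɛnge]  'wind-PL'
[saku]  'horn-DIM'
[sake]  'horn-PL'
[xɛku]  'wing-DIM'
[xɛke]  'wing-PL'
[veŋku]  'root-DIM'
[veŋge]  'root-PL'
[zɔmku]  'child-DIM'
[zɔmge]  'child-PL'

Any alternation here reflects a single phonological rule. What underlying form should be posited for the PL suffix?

/-ge/

The PL morpheme has two allomorphs, [-ge] and [-ke].
The DIM suffix, which begins with [k], is invariant after every stem; so [k] is not altered by any rule here.
So the underlying form is /-ge/, and voiced stops become voiceless after a vowel.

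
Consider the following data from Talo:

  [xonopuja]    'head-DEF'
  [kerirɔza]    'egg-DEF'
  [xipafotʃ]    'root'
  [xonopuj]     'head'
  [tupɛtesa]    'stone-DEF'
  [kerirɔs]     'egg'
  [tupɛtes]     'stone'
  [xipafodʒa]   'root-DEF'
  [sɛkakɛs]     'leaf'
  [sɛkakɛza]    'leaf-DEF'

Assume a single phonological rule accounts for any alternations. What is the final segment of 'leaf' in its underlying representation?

The root 'leaf' surfaces as [sɛkakɛza] and [sɛkakɛs], with a stem-final [z] ~ [s] alternation.
If /s/ were underlying and a rule turned it into [z] before the DEF suffix, 'stone' would also alternate; but it has [s] in both [tupɛtesa] and [tupɛtes].
Therefore /z/ is basic and [s] is derived by word-final obstruent devoicing (voiced obstruents become voiceless word-finally).

/z/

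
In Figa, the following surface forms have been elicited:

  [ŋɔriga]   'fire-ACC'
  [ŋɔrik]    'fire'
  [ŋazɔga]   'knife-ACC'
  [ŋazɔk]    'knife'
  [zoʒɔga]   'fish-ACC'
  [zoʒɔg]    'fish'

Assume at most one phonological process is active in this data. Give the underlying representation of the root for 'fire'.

In [ŋɔriga] and [ŋɔrik] the final segment of 'fire' alternates: [g] ~ [k].
If /g/ were underlying and a rule turned it into [k] in isolation, 'fish' would also alternate; but it has [g] in both [zoʒɔga] and [zoʒɔg].
The alternation reflects intervocalic voicing: voiceless stops become voiced between vowels. /k/ is underlying.
Hence 'fire' is /ŋɔrik/ underlyingly.

/ŋɔrik/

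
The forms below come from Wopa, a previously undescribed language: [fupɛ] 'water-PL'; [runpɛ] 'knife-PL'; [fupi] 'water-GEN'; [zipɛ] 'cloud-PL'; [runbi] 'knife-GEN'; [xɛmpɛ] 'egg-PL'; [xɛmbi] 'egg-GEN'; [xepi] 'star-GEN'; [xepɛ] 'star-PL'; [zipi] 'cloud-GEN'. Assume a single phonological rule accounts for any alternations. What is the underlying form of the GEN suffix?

The GEN suffix surfaces as [-bi] and [-pi], depending on the final segment of the stem.
By contrast the PL suffix keeps its initial [p] throughout — that segment must be underlying.
The GEN suffix is therefore /-bi/ underlyingly, with post-vocalic devoicing: voiced stops become voiceless after a vowel.

/-bi/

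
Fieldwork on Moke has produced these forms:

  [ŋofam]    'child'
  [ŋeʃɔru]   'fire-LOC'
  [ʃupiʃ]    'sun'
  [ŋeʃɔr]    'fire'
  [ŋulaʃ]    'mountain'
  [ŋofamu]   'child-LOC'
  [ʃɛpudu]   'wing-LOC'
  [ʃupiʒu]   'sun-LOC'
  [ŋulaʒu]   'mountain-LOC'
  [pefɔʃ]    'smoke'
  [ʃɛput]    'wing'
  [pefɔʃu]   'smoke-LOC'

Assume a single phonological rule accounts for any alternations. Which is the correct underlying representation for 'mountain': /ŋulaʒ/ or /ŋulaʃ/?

/ŋulaʒ/

'mountain' shows [ʒ] ~ [ʃ] at the end of the stem ([ŋulaʒu] vs [ŋulaʃ]).
Compare 'smoke', with invariant [ʃ] in [pefɔʃu] and [pefɔʃ]: an analysis with underlying /ʃ/ and a rule producing [ʒ] before the LOC suffix would wrongly predict alternation here too.
The underlying segment must be /ʒ/; voiced obstruents become voiceless word-finally, yielding [ʃ] there.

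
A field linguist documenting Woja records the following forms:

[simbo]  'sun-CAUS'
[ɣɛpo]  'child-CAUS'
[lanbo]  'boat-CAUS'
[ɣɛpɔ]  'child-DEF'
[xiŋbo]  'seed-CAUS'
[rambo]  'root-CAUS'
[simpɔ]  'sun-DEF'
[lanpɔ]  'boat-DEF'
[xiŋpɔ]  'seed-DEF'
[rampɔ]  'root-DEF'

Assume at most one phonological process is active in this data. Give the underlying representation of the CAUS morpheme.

/-bo/

The CAUS morpheme has two allomorphs, [-bo] and [-po].
By contrast the DEF suffix keeps its initial [p] throughout — that segment must be underlying.
The CAUS suffix is therefore /-bo/ underlyingly, with post-vocalic devoicing: voiced stops become voiceless after a vowel.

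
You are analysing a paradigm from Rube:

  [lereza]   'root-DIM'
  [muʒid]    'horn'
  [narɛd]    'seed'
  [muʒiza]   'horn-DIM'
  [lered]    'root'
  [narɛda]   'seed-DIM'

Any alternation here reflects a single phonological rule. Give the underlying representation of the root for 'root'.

/lerez/

The root 'root' surfaces as [lered] and [lereza], with a stem-final [d] ~ [z] alternation.
Compare 'seed', with invariant [d] in [narɛd] and [narɛda]: an analysis with underlying /d/ and a rule producing [z] before the DIM suffix would wrongly predict alternation here too.
Therefore /z/ is basic and [d] is derived by word-final hardening (voiced fricatives become stops word-finally).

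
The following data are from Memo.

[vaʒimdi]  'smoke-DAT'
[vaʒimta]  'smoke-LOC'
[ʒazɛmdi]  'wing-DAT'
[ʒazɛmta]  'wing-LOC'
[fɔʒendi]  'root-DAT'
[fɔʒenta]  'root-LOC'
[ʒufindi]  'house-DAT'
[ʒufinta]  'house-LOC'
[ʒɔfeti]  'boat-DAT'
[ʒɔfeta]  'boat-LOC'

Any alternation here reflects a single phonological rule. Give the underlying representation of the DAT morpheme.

The DAT suffix surfaces as [-di] and [-ti], depending on the final segment of the stem.
The LOC suffix, which begins with [t], is invariant after every stem; so [t] is not altered by any rule here.
The DAT suffix is therefore /-di/ underlyingly, with post-vocalic devoicing: voiced stops become voiceless after a vowel.

/-di/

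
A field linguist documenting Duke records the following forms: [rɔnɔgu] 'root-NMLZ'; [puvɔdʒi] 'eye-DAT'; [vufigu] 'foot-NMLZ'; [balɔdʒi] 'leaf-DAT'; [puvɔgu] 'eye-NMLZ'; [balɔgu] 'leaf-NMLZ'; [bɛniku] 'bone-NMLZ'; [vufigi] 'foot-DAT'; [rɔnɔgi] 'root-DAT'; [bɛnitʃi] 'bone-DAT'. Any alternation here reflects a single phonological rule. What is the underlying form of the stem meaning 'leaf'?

/balɔdʒ/

The stem for 'leaf' ends in [g] in [balɔgu] but [dʒ] in [balɔdʒi].
Compare 'root', with invariant [g] in [rɔnɔgu] and [rɔnɔgi]: an analysis with underlying /g/ and a rule producing [dʒ] before the DAT suffix would wrongly predict alternation here too.
The underlying segment must be /dʒ/; palato-alveolar /tʃ/ and /dʒ/ become [k] and [g] when no front vowel follows, yielding [g] there.
The underlying form of 'leaf' is therefore /balɔdʒ/.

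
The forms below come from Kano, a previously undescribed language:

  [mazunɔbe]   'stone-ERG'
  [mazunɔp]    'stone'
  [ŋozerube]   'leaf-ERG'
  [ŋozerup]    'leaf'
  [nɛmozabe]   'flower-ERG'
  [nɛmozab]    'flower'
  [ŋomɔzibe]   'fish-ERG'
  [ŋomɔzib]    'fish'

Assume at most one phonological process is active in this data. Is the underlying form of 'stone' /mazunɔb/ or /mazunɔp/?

'stone' shows [b] ~ [p] at the end of the stem ([mazunɔbe] vs [mazunɔp]).
The stem 'fish' ([ŋomɔzibe], [ŋomɔzib]) shows [b] unchanged in both environments, so [b] cannot be basic with [p] derived in isolation.
So /p/ is underlying, and a rule of intervocalic voicing — voiceless stops become voiced between vowels — gives [b].

/mazunɔp/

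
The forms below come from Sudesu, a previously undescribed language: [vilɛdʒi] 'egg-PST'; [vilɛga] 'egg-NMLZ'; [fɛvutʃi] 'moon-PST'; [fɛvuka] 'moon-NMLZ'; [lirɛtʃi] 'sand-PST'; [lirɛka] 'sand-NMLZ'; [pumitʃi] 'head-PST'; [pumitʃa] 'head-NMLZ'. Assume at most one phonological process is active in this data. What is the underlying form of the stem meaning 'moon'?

The stem for 'moon' ends in [tʃ] in [fɛvutʃi] but [k] in [fɛvuka].
Compare 'head', with invariant [tʃ] in [pumitʃi] and [pumitʃa]: an analysis with underlying /tʃ/ and a rule producing [k] before the NMLZ suffix would wrongly predict alternation here too.
The underlying segment must be /k/; /k/ and /g/ become palato-alveolar [tʃ] and [dʒ] before a front vowel, yielding [tʃ] there.

/fɛvuk/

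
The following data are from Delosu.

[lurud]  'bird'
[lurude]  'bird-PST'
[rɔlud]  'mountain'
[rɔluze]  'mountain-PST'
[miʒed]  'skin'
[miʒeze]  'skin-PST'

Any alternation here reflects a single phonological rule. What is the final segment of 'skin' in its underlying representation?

In [miʒed] and [miʒeze] the final segment of 'skin' alternates: [d] ~ [z].
But 'bird' keeps [d] in both environments ([lurud], [lurude]), so there is no rule changing /d/ to [z] before the PST suffix.
The alternation reflects word-final hardening: voiced fricatives become stops word-finally. /z/ is underlying.

/z/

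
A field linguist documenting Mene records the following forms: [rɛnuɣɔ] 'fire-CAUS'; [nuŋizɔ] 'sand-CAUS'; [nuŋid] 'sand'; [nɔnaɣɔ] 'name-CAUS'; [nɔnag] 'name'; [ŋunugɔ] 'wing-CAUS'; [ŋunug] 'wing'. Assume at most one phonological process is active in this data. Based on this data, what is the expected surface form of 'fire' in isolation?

The stem for 'name' ends in [ɣ] in [nɔnaɣɔ] but [g] in [nɔnag].
The stem 'wing' ([ŋunugɔ], [ŋunug]) shows [g] unchanged in both environments, so [g] cannot be basic with [ɣ] derived before the CAUS suffix.
The underlying segment must be /ɣ/; voiced fricatives become stops word-finally, yielding [g] there.
From [rɛnuɣɔ] the stem 'fire' is /rɛnuɣ/; word-finally this yields [rɛnug].

[rɛnug]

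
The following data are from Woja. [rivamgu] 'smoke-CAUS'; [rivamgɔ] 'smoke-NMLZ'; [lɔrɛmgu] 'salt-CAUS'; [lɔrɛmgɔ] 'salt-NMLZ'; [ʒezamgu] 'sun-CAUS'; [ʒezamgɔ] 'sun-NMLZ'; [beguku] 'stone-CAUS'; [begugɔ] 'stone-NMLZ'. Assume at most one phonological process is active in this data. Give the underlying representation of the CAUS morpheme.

The CAUS morpheme has two allomorphs, [-gu] and [-ku].
By contrast the NMLZ suffix keeps its initial [g] throughout — that segment must be underlying.
So the underlying form is /-ku/, and voiceless stops become voiced after a nasal.

/-ku/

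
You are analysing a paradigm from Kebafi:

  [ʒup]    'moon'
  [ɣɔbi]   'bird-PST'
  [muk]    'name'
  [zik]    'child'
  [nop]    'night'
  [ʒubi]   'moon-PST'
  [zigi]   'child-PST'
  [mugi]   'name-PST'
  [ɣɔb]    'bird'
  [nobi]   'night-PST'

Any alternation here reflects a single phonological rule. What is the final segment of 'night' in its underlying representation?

/p/

'night' shows [b] ~ [p] at the end of the stem ([nobi] vs [nop]).
Compare 'bird', with invariant [b] in [ɣɔbi] and [ɣɔb]: an analysis with underlying /b/ and a rule producing [p] in isolation would wrongly predict alternation here too.
Therefore /p/ is basic and [b] is derived by intervocalic voicing (voiceless stops become voiced between vowels).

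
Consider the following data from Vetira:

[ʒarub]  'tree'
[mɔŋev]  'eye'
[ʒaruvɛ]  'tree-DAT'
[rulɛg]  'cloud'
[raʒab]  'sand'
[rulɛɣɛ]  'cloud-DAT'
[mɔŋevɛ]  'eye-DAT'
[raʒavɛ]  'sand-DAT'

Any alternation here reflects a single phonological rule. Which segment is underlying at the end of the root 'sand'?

The stem for 'sand' ends in [v] in [raʒavɛ] but [b] in [raʒab].
Compare 'eye', with invariant [v] in [mɔŋevɛ] and [mɔŋev]: an analysis with underlying /v/ and a rule producing [b] in isolation would wrongly predict alternation here too.
The underlying segment must be /b/; voiced stops become fricatives between vowels, yielding [v] there.

/b/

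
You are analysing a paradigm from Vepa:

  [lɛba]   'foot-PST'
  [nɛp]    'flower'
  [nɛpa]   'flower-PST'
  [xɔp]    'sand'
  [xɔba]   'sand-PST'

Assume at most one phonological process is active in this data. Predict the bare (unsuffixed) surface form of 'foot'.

In [xɔp] and [xɔba] the final segment of 'sand' alternates: [p] ~ [b].
But 'flower' keeps [p] in both environments ([nɛp], [nɛpa]), so there is no rule changing /p/ to [b] before the PST suffix.
Therefore /b/ is basic and [p] is derived by word-final obstruent devoicing (voiced obstruents become voiceless word-finally).
The one attested form of 'foot', [lɛba], shows underlying /lɛb/. Applying the same rule word-finally gives [lɛp].

[lɛp]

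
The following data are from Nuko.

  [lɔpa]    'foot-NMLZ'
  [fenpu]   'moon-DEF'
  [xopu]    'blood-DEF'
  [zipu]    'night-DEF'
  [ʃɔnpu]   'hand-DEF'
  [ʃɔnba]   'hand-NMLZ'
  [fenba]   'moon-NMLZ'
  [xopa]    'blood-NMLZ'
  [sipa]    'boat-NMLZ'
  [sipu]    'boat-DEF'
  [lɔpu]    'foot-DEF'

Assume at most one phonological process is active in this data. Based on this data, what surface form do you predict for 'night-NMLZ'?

[zipa]

The NMLZ morpheme has two allomorphs, [-ba] and [-pa].
The DEF suffix, which begins with [p], is invariant after every stem; so [p] is not altered by any rule here.
The NMLZ suffix is therefore /-ba/ underlyingly, with post-vocalic devoicing: voiced stops become voiceless after a vowel.
After 'night', which ends in a vowel, the suffix surfaces as [-pa], giving [zipa].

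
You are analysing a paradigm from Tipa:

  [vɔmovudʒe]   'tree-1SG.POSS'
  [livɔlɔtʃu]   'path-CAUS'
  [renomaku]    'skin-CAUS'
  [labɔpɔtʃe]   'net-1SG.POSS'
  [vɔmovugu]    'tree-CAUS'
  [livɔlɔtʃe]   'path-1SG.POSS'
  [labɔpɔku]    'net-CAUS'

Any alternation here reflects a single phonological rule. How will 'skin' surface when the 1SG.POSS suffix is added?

The root 'net' surfaces as [labɔpɔku] and [labɔpɔtʃe], with a stem-final [k] ~ [tʃ] alternation.
Compare 'path', with invariant [tʃ] in [livɔlɔtʃu] and [livɔlɔtʃe]: an analysis with underlying /tʃ/ and a rule producing [k] before the CAUS suffix would wrongly predict alternation here too.
The alternation reflects palatalization before a front vowel: /k/ and /g/ become palato-alveolar [tʃ] and [dʒ] before a front vowel. /k/ is underlying.
From [renomaku] the stem 'skin' is /renomak/; before a front vowel this yields [renomatʃe].

[renomatʃe]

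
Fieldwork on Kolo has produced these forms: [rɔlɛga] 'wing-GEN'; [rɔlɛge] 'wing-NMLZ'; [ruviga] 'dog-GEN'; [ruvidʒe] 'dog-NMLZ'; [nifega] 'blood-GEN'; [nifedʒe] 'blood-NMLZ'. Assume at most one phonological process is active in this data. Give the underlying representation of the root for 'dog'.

/ruvidʒ/

In [ruviga] and [ruvidʒe] the final segment of 'dog' alternates: [g] ~ [dʒ].
The stem 'wing' ([rɔlɛga], [rɔlɛge]) shows [g] unchanged in both environments, so [g] cannot be basic with [dʒ] derived before the NMLZ suffix.
Therefore /dʒ/ is basic and [g] is derived by depalatalization (palato-alveolar /dʒ/ becomes [g] when no front vowel follows).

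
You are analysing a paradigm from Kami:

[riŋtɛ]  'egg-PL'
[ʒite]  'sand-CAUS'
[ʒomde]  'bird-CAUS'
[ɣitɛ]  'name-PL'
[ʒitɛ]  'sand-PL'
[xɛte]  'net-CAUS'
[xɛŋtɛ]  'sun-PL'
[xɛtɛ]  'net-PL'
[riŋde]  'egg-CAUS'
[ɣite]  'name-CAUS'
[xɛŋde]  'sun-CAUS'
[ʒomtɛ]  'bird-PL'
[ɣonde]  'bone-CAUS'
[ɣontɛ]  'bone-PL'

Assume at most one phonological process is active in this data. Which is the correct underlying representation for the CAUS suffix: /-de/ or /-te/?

The CAUS morpheme has two allomorphs, [-de] and [-te].
By contrast the PL suffix keeps its initial [t] throughout — that segment must be underlying.
The CAUS suffix is therefore /-de/ underlyingly, with post-vocalic devoicing: voiced stops become voiceless after a vowel.

/-de/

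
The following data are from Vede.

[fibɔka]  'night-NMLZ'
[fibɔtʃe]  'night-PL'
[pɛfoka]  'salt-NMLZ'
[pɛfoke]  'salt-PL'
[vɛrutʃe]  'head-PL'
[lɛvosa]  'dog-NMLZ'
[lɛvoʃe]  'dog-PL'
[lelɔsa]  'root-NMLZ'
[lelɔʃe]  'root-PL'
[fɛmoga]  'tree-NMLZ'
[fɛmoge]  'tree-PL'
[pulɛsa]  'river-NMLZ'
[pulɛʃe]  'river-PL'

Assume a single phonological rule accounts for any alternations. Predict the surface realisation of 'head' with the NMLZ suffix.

[vɛruka]

The root 'night' surfaces as [fibɔka] and [fibɔtʃe], with a stem-final [k] ~ [tʃ] alternation.
The stem 'salt' ([pɛfoka], [pɛfoke]) shows [k] unchanged in both environments, so [k] cannot be basic with [tʃ] derived before the PL suffix.
The underlying segment must be /tʃ/; palato-alveolar /tʃ/ and /ʃ/ become [k] and [s] when no front vowel follows, yielding [k] there.
The one attested form of 'head', [vɛrutʃe], shows underlying /vɛrutʃ/. Applying the same rule when no front vowel follows gives [vɛruka].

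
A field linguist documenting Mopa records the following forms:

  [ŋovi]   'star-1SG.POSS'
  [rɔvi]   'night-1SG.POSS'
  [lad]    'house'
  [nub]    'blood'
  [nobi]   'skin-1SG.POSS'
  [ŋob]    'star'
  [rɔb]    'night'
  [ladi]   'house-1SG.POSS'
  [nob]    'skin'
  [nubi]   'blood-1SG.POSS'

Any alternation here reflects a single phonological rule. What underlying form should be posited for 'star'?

'star' shows [b] ~ [v] at the end of the stem ([ŋob] vs [ŋovi]).
But 'skin' keeps [b] in both environments ([nob], [nobi]), so there is no rule changing /b/ to [v] before the 1SG.POSS suffix.
So /v/ is underlying, and a rule of word-final hardening — voiced fricatives become stops word-finally — gives [b].
Hence 'star' is /ŋov/ underlyingly.

/ŋov/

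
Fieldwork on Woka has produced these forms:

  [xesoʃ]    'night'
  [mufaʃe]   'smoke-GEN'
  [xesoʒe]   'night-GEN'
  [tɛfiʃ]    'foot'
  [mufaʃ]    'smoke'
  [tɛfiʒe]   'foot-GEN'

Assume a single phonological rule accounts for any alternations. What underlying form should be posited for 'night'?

In [xesoʒe] and [xesoʃ] the final segment of 'night' alternates: [ʒ] ~ [ʃ].
But 'smoke' keeps [ʃ] in both environments ([mufaʃe], [mufaʃ]), so there is no rule changing /ʃ/ to [ʒ] before the GEN suffix.
The underlying segment must be /ʒ/; voiced obstruents become voiceless word-finally, yielding [ʃ] there.
So 'night' = /xesoʒ/.

/xesoʒ/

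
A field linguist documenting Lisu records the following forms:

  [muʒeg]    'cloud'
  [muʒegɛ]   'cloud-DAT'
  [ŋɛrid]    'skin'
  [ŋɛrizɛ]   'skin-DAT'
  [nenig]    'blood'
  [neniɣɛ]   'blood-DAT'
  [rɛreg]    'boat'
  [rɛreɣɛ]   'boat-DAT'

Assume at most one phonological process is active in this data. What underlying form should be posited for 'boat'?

/rɛreɣ/

The root 'boat' surfaces as [rɛreg] and [rɛreɣɛ], with a stem-final [g] ~ [ɣ] alternation.
Compare 'cloud', with invariant [g] in [muʒeg] and [muʒegɛ]: an analysis with underlying /g/ and a rule producing [ɣ] before the DAT suffix would wrongly predict alternation here too.
So /ɣ/ is underlying, and a rule of word-final hardening — voiced fricatives become stops word-finally — gives [g].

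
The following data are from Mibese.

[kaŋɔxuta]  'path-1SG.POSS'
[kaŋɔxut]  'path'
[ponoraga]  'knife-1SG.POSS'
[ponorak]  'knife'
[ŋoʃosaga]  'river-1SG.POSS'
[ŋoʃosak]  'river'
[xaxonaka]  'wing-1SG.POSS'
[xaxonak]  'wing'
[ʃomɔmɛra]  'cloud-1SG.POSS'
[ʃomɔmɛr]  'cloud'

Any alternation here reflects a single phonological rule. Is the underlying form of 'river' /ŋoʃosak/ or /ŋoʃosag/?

The stem for 'river' ends in [g] in [ŋoʃosaga] but [k] in [ŋoʃosak].
Compare 'wing', with invariant [k] in [xaxonaka] and [xaxonak]: an analysis with underlying /k/ and a rule producing [g] before the 1SG.POSS suffix would wrongly predict alternation here too.
The underlying segment must be /g/; voiced obstruents become voiceless word-finally, yielding [k] there.

/ŋoʃosag/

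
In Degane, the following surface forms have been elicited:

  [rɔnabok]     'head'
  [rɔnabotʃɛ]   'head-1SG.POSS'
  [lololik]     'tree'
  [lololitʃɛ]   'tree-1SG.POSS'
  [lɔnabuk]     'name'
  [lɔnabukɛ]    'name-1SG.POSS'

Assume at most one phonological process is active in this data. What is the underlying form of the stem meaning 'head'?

/rɔnabotʃ/

The root 'head' surfaces as [rɔnabok] and [rɔnabotʃɛ], with a stem-final [k] ~ [tʃ] alternation.
Compare 'name', with invariant [k] in [lɔnabuk] and [lɔnabukɛ]: an analysis with underlying /k/ and a rule producing [tʃ] before the 1SG.POSS suffix would wrongly predict alternation here too.
So /tʃ/ is underlying, and a rule of depalatalization — palato-alveolar /tʃ/ becomes [k] when no front vowel follows — gives [k].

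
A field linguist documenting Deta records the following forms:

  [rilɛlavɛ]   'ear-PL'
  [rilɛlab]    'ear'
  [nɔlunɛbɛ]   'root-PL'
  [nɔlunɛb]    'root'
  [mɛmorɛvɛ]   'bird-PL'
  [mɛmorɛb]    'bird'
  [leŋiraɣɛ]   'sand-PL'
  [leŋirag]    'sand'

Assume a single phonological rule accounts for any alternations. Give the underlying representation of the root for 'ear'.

/rilɛlav/

'ear' shows [v] ~ [b] at the end of the stem ([rilɛlavɛ] vs [rilɛlab]).
The stem 'root' ([nɔlunɛbɛ], [nɔlunɛb]) shows [b] unchanged in both environments, so [b] cannot be basic with [v] derived before the PL suffix.
Therefore /v/ is basic and [b] is derived by word-final hardening (voiced fricatives become stops word-finally).
So 'ear' = /rilɛlav/.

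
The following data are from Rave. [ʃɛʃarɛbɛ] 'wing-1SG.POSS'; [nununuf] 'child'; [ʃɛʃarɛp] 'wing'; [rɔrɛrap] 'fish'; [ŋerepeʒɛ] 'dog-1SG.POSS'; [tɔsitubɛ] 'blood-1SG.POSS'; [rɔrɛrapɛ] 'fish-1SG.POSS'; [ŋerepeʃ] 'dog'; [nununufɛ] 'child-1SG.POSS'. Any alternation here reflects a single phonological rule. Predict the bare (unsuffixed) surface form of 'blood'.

The stem for 'wing' ends in [b] in [ʃɛʃarɛbɛ] but [p] in [ʃɛʃarɛp].
The stem 'fish' ([rɔrɛrapɛ], [rɔrɛrap]) shows [p] unchanged in both environments, so [p] cannot be basic with [b] derived before the 1SG.POSS suffix.
The alternation reflects word-final obstruent devoicing: voiced obstruents become voiceless word-finally. /b/ is underlying.
The one attested form of 'blood', [tɔsitubɛ], shows underlying /tɔsitub/. Applying the same rule word-finally gives [tɔsitup].

[tɔsitup]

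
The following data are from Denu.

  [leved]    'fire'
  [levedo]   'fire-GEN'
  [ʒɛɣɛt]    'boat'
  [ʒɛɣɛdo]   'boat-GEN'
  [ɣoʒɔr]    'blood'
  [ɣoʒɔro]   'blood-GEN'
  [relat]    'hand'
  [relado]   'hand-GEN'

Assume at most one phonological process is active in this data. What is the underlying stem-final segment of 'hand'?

/t/

'hand' shows [t] ~ [d] at the end of the stem ([relat] vs [relado]).
If /d/ were underlying and a rule turned it into [t] in isolation, 'fire' would also alternate; but it has [d] in both [leved] and [levedo].
Therefore /t/ is basic and [d] is derived by intervocalic voicing (voiceless stops become voiced between vowels).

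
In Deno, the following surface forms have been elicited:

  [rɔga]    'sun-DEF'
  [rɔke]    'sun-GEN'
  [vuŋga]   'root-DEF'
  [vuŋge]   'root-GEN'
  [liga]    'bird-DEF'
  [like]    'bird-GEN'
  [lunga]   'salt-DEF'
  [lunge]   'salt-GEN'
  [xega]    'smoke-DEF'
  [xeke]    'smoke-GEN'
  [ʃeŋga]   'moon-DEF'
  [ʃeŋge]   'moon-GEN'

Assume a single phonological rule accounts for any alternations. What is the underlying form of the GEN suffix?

The GEN morpheme has two allomorphs, [-ge] and [-ke].
The DEF suffix, which begins with [g], is invariant after every stem; so [g] is not altered by any rule here.
So the underlying form is /-ke/, and voiceless stops become voiced after a nasal.

/-ke/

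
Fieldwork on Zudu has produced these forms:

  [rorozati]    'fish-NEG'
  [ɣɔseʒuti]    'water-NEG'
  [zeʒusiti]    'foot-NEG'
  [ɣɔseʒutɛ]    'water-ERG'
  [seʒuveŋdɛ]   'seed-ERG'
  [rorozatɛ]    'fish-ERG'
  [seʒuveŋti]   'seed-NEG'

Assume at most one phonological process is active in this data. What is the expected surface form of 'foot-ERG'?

The ERG morpheme has two allomorphs, [-dɛ] and [-tɛ].
By contrast the NEG suffix keeps its initial [t] throughout — that segment must be underlying.
The ERG suffix is therefore /-dɛ/ underlyingly, with post-vocalic devoicing: voiced stops become voiceless after a vowel.
After 'foot', which ends in a vowel, the suffix surfaces as [-tɛ], giving [zeʒusitɛ].

[zeʒusitɛ]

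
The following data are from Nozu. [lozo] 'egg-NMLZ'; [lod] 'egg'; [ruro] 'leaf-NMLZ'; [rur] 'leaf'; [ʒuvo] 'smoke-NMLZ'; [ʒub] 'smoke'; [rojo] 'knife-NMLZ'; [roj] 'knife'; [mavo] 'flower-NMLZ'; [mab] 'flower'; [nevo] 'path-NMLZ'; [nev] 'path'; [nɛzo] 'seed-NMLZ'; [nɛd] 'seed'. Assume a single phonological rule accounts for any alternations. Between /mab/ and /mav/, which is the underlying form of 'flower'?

/mab/

'flower' shows [v] ~ [b] at the end of the stem ([mavo] vs [mab]).
The stem 'path' ([nevo], [nev]) shows [v] unchanged in both environments, so [v] cannot be basic with [b] derived in isolation.
So /b/ is underlying, and a rule of intervocalic spirantization — voiced stops become fricatives between vowels — gives [v].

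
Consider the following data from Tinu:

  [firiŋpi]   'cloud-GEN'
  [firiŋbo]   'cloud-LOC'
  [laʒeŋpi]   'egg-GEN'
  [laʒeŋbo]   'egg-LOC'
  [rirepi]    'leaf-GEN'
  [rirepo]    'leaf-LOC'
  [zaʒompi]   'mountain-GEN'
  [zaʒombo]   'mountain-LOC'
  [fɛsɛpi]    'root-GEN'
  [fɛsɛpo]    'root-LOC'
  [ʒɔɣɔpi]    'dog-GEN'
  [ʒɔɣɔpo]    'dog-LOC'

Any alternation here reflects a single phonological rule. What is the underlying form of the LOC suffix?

/-bo/

The LOC morpheme has two allomorphs, [-bo] and [-po].
By contrast the GEN suffix keeps its initial [p] throughout — that segment must be underlying.
So the underlying form is /-bo/, and voiced stops become voiceless after a vowel.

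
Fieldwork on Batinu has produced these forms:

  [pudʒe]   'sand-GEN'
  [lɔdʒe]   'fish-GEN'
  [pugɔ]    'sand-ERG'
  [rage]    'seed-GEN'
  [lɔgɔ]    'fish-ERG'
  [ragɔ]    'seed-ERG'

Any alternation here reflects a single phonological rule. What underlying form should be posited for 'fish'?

The root 'fish' surfaces as [lɔdʒe] and [lɔgɔ], with a stem-final [dʒ] ~ [g] alternation.
If /g/ were underlying and a rule turned it into [dʒ] before the GEN suffix, 'seed' would also alternate; but it has [g] in both [rage] and [ragɔ].
The underlying segment must be /dʒ/; palato-alveolar /dʒ/ becomes [g] when no front vowel follows, yielding [g] there.
The underlying form of 'fish' is therefore /lɔdʒ/.

/lɔdʒ/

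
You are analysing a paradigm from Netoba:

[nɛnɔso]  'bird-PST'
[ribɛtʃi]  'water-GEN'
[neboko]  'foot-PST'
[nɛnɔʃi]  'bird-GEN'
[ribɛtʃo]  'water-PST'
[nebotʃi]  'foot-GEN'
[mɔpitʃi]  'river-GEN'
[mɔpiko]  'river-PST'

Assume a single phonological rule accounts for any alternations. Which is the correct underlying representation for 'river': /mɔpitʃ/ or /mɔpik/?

In [mɔpiko] and [mɔpitʃi] the final segment of 'river' alternates: [k] ~ [tʃ].
The stem 'water' ([ribɛtʃo], [ribɛtʃi]) shows [tʃ] unchanged in both environments, so [tʃ] cannot be basic with [k] derived before the PST suffix.
Therefore /k/ is basic and [tʃ] is derived by palatalization before a front vowel (/k/ and /s/ become palato-alveolar [tʃ] and [ʃ] before a front vowel).

/mɔpik/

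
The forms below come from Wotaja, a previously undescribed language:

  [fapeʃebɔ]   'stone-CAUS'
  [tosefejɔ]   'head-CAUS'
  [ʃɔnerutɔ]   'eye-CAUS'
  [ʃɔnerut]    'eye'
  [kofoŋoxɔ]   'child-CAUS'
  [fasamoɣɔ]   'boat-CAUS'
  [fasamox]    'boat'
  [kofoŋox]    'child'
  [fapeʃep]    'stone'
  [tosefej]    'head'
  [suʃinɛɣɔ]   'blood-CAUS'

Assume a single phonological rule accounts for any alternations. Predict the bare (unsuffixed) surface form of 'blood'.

The stem for 'boat' ends in [x] in [fasamox] but [ɣ] in [fasamoɣɔ].
If /x/ were underlying and a rule turned it into [ɣ] before the CAUS suffix, 'child' would also alternate; but it has [x] in both [kofoŋox] and [kofoŋoxɔ].
The alternation reflects word-final obstruent devoicing: voiced obstruents become voiceless word-finally. /ɣ/ is underlying.
The one attested form of 'blood', [suʃinɛɣɔ], shows underlying /suʃinɛɣ/. Applying the same rule word-finally gives [suʃinɛx].

[suʃinɛx]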